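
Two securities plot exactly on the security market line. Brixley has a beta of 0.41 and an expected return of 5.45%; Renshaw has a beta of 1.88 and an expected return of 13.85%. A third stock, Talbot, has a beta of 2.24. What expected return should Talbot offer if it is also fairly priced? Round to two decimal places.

MRP (SML slope) = (13.85% − 5.45%) / (1.88 − 0.41) = 8.40% / 1.47 = 5.7143%
R_f (intercept) = 5.45% − 0.41 × 5.7143% = 3.1071%
E(R_Talbot) = R_f + β × MRP = 3.1071% + 2.24 × 5.7143% = 15.91%

15.91%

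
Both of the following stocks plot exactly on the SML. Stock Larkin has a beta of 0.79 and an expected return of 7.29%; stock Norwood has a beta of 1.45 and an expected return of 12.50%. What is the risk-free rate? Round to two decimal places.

1.05%

Both satisfy E(R) = R_f + β·MRP, so the slope of the SML is
MRP = (12.50% − 7.29%) / (1.45 − 0.79) = 5.21% / 0.66 = 7.8939%
R_f = E(R_Larkin) − β_Larkin·MRP = 7.29% − 0.79 × 7.8939% = 1.0538%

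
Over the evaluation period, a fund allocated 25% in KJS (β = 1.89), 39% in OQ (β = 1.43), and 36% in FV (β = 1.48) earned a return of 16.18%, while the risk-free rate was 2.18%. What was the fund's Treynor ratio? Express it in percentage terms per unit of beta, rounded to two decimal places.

β_P = 0.25×1.89 + 0.39×1.43 + 0.36×1.48 = 1.5630
Treynor = (R_P − R_f) / β_P = (16.18% − 2.18%) / 1.5630 = 14.00% / 1.5630 = 8.96%

8.96%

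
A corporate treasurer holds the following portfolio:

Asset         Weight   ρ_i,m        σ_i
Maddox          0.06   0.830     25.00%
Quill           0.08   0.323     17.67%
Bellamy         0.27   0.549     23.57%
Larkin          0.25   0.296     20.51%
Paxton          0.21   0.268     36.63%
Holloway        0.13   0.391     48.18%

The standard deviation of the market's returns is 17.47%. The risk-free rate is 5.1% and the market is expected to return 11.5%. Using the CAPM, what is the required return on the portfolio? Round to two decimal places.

β_Maddox = 0.830 × 25.00% / 17.47% = 1.1878
β_Quill = 0.323 × 17.67% / 17.47% = 0.3267
β_Bellamy = 0.549 × 23.57% / 17.47% = 0.7407
β_Larkin = 0.296 × 20.51% / 17.47% = 0.3475
β_Paxton = 0.268 × 36.63% / 17.47% = 0.5619
β_Holloway = 0.391 × 48.18% / 17.47% = 1.0783
β_P = Σ w_i β_i = 0.06×1.1878 + 0.08×0.3267 + 0.27×0.7407 + 0.25×0.3475 + 0.21×0.5619 + 0.13×1.0783 = 0.6424
MRP = 11.5% − 5.1% = 6.40%
E(R_P) = R_f + β_P × MRP = 5.1% + 0.6424 × 6.4% = 9.21%

9.21%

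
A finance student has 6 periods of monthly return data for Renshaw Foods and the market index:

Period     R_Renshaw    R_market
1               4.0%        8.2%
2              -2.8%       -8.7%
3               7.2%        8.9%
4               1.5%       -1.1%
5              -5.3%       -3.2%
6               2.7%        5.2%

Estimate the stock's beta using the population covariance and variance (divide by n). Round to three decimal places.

0.566

Mean R_i = (4.0 − 2.8 + 7.2 + 1.5 − 5.3 + 2.7) / 6 = 1.2167%
Mean R_m = (8.2 − 8.7 + 8.9 − 1.1 − 3.2 + 5.2) / 6 = 1.5500%
Σ(R_i − R̄_i)(R_m − R̄_m) = 139.2750  ⇒  Cov = 139.2750 / 6 = 23.2125
Σ(R_m − R̄_m)² = 246.2150  ⇒  Var(R_m) = 246.2150 / 6 = 41.0358
β = Cov / Var(R_m) = 23.2125 / 41.0358 = 0.5657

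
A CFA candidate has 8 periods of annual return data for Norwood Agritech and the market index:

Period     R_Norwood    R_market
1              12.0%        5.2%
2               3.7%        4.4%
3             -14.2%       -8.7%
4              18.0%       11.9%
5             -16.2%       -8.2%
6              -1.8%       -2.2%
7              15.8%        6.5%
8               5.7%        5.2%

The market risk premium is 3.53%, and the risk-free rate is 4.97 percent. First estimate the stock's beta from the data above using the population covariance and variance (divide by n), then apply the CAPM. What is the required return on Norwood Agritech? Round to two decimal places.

10.96%

Mean R_i = (12.0 + 3.7 − 14.2 + 18.0 − 16.2 − 1.8 + 15.8 + 5.7) / 8 = 2.8750%
Mean R_m = (5.2 + 4.4 − 8.7 + 11.9 − 8.2 − 2.2 + 6.5 + 5.2) / 8 = 1.7625%
Σ(R_i − R̄_i)(R_m − R̄_m) = 645.0225  ⇒  Cov = 645.0225 / 8 = 80.6278
Σ(R_m − R̄_m)² = 380.2188  ⇒  Var(R_m) = 380.2188 / 8 = 47.5274
β = Cov / Var(R_m) = 80.6278 / 47.5274 = 1.6964
E(R) = R_f + β × MRP = 4.97% + 1.6964 × 3.53% = 10.96%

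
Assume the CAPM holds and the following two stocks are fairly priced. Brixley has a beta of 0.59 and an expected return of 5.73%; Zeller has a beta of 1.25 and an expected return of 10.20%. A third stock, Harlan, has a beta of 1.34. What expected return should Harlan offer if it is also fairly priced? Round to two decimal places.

MRP (SML slope) = (10.20% − 5.73%) / (1.25 − 0.59) = 4.47% / 0.66 = 6.7727%
R_f (intercept) = 5.73% − 0.59 × 6.7727% = 1.7341%
E(R_Harlan) = R_f + β × MRP = 1.7341% + 1.34 × 6.7727% = 10.81%

10.81%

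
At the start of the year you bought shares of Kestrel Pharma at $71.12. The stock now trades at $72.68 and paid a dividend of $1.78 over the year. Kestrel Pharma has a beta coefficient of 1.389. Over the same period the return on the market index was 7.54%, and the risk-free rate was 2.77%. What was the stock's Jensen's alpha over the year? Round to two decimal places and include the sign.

Realised HPR = (P1 + D1 − P0) / P0 = (72.68 + 1.78 − 71.12) / 71.12 = 3.34 / 71.12 = 4.6963%
MRP = 7.54% − 2.77% = 4.77%
CAPM required = R_f + β·MRP = 2.77% + 1.389 × 4.77% = 9.39553%
α = realised − required = 4.6963% − 9.39553% = -4.70%

-4.70%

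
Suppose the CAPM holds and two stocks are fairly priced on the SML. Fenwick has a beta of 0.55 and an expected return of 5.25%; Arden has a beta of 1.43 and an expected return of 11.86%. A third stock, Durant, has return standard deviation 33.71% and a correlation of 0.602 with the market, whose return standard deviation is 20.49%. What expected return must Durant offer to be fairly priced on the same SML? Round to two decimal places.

8.56%

MRP = (11.86% − 5.25%) / (1.43 − 0.55) = 7.5114%
R_f = 5.25% − 0.55 × 7.5114% = 1.1187%
β_Durant = ρ·σ_i/σ_m = 0.602 × 33.71 / 20.49 = 0.9904
E(R_Durant) = R_f + β × MRP = 1.1187% + 0.9904 × 7.5114% = 8.56%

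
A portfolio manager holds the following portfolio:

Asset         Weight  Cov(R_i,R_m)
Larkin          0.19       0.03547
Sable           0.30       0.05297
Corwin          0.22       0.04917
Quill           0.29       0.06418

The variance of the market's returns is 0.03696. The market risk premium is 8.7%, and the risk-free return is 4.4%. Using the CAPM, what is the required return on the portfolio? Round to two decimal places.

16.65%

β_Larkin = 0.03547 / 0.03696 = 0.9597
β_Sable = 0.05297 / 0.03696 = 1.4332
β_Corwin = 0.04917 / 0.03696 = 1.3304
β_Quill = 0.06418 / 0.03696 = 1.7365
β_P = Σ w_i β_i = 0.19×0.9597 + 0.30×1.4332 + 0.22×1.3304 + 0.29×1.7365 = 1.4086
E(R_P) = R_f + β_P × MRP = 4.4% + 1.4086 × 8.7% = 16.65%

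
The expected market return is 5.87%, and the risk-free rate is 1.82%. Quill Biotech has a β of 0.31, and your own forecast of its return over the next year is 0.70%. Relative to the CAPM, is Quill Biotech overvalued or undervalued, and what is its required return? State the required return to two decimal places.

Overvalued; required return 3.08%

MRP = 5.87% − 1.82% = 4.05%
Required return = R_f + β·MRP = 1.82% + 0.31 × 4.05% = 3.08%
Forecast 0.70% < required 3.08% → the stock plots below the SML → overvalued.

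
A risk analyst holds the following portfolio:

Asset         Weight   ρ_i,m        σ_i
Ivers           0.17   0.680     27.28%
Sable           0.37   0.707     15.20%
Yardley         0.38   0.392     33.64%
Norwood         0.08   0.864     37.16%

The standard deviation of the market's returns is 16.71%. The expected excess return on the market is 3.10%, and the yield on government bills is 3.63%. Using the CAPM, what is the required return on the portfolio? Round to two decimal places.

β_Ivers = 0.680 × 27.28% / 16.71% = 1.1101
β_Sable = 0.707 × 15.20% / 16.71% = 0.6431
β_Yardley = 0.392 × 33.64% / 16.71% = 0.7892
β_Norwood = 0.864 × 37.16% / 16.71% = 1.9214
β_P = Σ w_i β_i = 0.17×1.1101 + 0.37×0.6431 + 0.38×0.7892 + 0.08×1.9214 = 0.8803
E(R_P) = R_f + β_P × MRP = 3.63% + 0.8803 × 3.10% = 6.36%

6.36%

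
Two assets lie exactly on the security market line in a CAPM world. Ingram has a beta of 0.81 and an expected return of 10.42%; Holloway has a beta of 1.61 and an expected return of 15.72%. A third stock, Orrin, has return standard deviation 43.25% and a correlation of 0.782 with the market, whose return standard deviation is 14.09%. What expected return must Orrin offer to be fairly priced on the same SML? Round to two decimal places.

20.96%

MRP = (15.72% − 10.42%) / (1.61 − 0.81) = 6.6250%
R_f = 10.42% − 0.81 × 6.6250% = 5.0538%
β_Orrin = ρ·σ_i/σ_m = 0.782 × 43.25 / 14.09 = 2.4004
E(R_Orrin) = R_f + β × MRP = 5.0538% + 2.4004 × 6.6250% = 20.96%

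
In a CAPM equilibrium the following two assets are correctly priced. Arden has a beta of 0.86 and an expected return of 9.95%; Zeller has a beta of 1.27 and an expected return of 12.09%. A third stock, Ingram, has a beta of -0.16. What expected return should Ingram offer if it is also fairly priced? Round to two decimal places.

MRP (SML slope) = (12.09% − 9.95%) / (1.27 − 0.86) = 2.14% / 0.41 = 5.2195%
R_f (intercept) = 9.95% − 0.86 × 5.2195% = 5.4612%
E(R_Ingram) = R_f + β × MRP = 5.4612% + -0.16 × 5.2195% = 4.63%

4.63%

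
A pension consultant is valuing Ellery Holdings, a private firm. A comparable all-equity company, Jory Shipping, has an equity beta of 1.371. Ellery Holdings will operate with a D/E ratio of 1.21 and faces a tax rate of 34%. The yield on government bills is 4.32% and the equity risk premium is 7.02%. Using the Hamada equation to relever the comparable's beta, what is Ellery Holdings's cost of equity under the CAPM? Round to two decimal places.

β_L = β_U × [1 + (1 − t)(D/E)] = 1.371 × [1 + (1 − 0.34) × 1.21]
    = 1.371 × [1 + 0.66 × 1.21] = 1.371 × 1.7986 = 2.4659
E(R) = R_f + β_L × MRP = 4.32% + 2.4659 × 7.02% = 21.63%

21.63%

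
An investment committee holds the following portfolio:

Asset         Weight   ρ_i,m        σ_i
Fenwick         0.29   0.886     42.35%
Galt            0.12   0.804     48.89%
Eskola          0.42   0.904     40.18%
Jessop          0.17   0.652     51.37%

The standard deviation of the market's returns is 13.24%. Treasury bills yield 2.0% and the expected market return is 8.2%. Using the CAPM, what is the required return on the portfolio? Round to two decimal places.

19.11%

β_Fenwick = 0.886 × 42.35% / 13.24% = 2.8340
β_Galt = 0.804 × 48.89% / 13.24% = 2.9688
β_Eskola = 0.904 × 40.18% / 13.24% = 2.7434
β_Jessop = 0.652 × 51.37% / 13.24% = 2.5297
β_P = Σ w_i β_i = 0.29×2.8340 + 0.12×2.9688 + 0.42×2.7434 + 0.17×2.5297 = 2.7604
MRP = 8.2% − 2.0% = 6.20%
E(R_P) = R_f + β_P × MRP = 2.0% + 2.7604 × 6.2% = 19.11%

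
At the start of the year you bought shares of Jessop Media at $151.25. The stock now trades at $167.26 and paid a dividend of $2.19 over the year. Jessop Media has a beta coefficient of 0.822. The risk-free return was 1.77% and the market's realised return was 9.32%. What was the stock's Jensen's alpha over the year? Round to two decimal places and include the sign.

Realised HPR = (P1 + D1 − P0) / P0 = (167.26 + 2.19 − 151.25) / 151.25 = 18.20 / 151.25 = 12.0331%
MRP = 9.32% − 1.77% = 7.55%
CAPM required = R_f + β·MRP = 1.77% + 0.822 × 7.55% = 7.97610%
α = realised − required = 12.0331% − 7.97610% = +4.06%

+4.06%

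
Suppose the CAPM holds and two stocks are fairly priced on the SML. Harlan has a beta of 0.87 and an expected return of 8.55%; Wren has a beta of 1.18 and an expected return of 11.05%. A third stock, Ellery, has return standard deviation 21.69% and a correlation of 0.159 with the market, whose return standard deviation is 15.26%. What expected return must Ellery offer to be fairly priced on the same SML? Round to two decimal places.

3.36%

MRP = (11.05% − 8.55%) / (1.18 − 0.87) = 8.0645%
R_f = 8.55% − 0.87 × 8.0645% = 1.5339%
β_Ellery = ρ·σ_i/σ_m = 0.159 × 21.69 / 15.26 = 0.2260
E(R_Ellery) = R_f + β × MRP = 1.5339% + 0.2260 × 8.0645% = 3.36%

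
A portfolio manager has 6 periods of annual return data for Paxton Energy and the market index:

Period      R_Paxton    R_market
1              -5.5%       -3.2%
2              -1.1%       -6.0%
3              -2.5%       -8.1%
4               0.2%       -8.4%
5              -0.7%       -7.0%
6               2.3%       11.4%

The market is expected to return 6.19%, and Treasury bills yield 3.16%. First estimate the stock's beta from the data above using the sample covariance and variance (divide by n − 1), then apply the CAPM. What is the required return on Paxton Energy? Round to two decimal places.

Mean R_i = (-5.5 − 1.1 − 2.5 + 0.2 − 0.7 + 2.3) / 6 = -1.2167%
Mean R_m = (-3.2 − 6.0 − 8.1 − 8.4 − 7.0 + 11.4) / 6 = -3.5500%
Σ(R_i − R̄_i)(R_m − R̄_m) = 47.9750  ⇒  Cov = 47.9750 / 5 = 9.5950
Σ(R_m − R̄_m)² = 285.7550  ⇒  Var(R_m) = 285.7550 / 5 = 57.1510
β = Cov / Var(R_m) = 9.5950 / 57.1510 = 0.1679
MRP = 6.19% − 3.16% = 3.03%
E(R) = R_f + β × MRP = 3.16% + 0.1679 × 3.03% = 3.67%

3.67%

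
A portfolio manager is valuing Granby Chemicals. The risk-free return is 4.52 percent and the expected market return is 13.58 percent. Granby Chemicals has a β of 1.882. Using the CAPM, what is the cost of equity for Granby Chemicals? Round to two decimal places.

21.57%

Market risk premium = E(R_m) − R_f = 13.58% − 4.52% = 9.06%
E(R) = R_f + β × MRP = 4.52% + 1.882 × 9.06% = 21.57%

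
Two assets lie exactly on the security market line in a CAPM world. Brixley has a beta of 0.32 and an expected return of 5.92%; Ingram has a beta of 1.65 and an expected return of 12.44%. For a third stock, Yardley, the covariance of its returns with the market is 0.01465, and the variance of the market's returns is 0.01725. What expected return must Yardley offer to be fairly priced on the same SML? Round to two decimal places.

8.51%

MRP = (12.44% − 5.92%) / (1.65 − 0.32) = 4.9023%
R_f = 5.92% − 0.32 × 4.9023% = 4.3513%
β_Yardley = Cov / Var(R_m) = 0.01465 / 0.01725 = 0.8493
E(R_Yardley) = R_f + β × MRP = 4.3513% + 0.8493 × 4.9023% = 8.51%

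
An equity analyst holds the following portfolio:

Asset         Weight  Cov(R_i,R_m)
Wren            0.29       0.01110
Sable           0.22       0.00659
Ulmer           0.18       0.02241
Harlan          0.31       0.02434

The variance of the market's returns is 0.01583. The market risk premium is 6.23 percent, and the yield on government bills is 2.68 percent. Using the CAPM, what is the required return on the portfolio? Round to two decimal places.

9.07%

β_Wren = 0.01110 / 0.01583 = 0.7012
β_Sable = 0.00659 / 0.01583 = 0.4163
β_Ulmer = 0.02241 / 0.01583 = 1.4157
β_Harlan = 0.02434 / 0.01583 = 1.5376
β_P = Σ w_i β_i = 0.29×0.7012 + 0.22×0.4163 + 0.18×1.4157 + 0.31×1.5376 = 1.0264
E(R_P) = R_f + β_P × MRP = 2.68% + 1.0264 × 6.23% = 9.07%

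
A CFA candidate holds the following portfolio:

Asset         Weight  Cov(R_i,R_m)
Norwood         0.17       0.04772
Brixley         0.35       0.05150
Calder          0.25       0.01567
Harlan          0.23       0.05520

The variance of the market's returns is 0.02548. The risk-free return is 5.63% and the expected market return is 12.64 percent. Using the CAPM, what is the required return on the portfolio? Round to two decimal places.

17.39%

β_Norwood = 0.04772 / 0.02548 = 1.8728
β_Brixley = 0.05150 / 0.02548 = 2.0212
β_Calder = 0.01567 / 0.02548 = 0.6150
β_Harlan = 0.05520 / 0.02548 = 2.1664
β_P = Σ w_i β_i = 0.17×1.8728 + 0.35×2.0212 + 0.25×0.6150 + 0.23×2.1664 = 1.6778
MRP = 12.64% − 5.63% = 7.01%
E(R_P) = R_f + β_P × MRP = 5.63% + 1.6778 × 7.01% = 17.39%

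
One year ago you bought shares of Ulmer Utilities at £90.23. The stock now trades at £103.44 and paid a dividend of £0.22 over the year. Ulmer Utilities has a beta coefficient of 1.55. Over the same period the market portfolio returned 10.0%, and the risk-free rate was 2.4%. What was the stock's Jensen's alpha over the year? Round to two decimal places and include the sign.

+0.70%

Realised HPR = (P1 + D1 − P0) / P0 = (103.44 + 0.22 − 90.23) / 90.23 = 13.43 / 90.23 = 14.8842%
MRP = 10.0% − 2.4% = 7.60%
CAPM required = R_f + β·MRP = 2.4% + 1.55 × 7.6% = 14.1800%
α = realised − required = 14.8842% − 14.1800% = +0.70%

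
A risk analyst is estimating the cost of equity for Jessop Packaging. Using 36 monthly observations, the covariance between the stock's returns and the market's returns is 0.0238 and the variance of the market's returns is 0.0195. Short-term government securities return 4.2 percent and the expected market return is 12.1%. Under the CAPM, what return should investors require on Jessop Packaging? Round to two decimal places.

13.84%

β = Cov(R_i, R_m) / Var(R_m) = 0.0238 / 0.0195 = 1.2205
MRP = 12.1% − 4.2% = 7.90%
E(R) = R_f + β × MRP = 4.2% + 1.2205 × 7.9% = 13.84%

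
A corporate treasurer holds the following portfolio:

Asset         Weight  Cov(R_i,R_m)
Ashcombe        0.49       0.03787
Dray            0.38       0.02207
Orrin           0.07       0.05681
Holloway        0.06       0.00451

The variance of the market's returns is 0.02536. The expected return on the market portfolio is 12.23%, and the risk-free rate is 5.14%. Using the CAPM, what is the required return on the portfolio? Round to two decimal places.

β_Ashcombe = 0.03787 / 0.02536 = 1.4933
β_Dray = 0.02207 / 0.02536 = 0.8703
β_Orrin = 0.05681 / 0.02536 = 2.2401
β_Holloway = 0.00451 / 0.02536 = 0.1778
β_P = Σ w_i β_i = 0.49×1.4933 + 0.38×0.8703 + 0.07×2.2401 + 0.06×0.1778 = 1.2299
MRP = 12.23% − 5.14% = 7.09%
E(R_P) = R_f + β_P × MRP = 5.14% + 1.2299 × 7.09% = 13.86%

13.86%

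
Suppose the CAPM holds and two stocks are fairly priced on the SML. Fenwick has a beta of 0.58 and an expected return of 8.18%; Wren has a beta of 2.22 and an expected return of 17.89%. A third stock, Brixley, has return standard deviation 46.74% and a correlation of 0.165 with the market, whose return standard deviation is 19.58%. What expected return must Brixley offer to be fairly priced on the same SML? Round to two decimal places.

MRP = (17.89% − 8.18%) / (2.22 − 0.58) = 5.9207%
R_f = 8.18% − 0.58 × 5.9207% = 4.7460%
β_Brixley = ρ·σ_i/σ_m = 0.165 × 46.74 / 19.58 = 0.3939
E(R_Brixley) = R_f + β × MRP = 4.7460% + 0.3939 × 5.9207% = 7.08%

7.08%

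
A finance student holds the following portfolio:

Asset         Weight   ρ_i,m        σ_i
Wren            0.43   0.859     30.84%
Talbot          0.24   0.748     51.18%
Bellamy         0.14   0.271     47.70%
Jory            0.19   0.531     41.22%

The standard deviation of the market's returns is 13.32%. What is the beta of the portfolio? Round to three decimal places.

β_Wren = 0.859 × 30.84% / 13.32% = 1.9889
β_Talbot = 0.748 × 51.18% / 13.32% = 2.8741
β_Bellamy = 0.271 × 47.70% / 13.32% = 0.9705
β_Jory = 0.531 × 41.22% / 13.32% = 1.6432
β_P = Σ w_i β_i = 0.43×1.9889 + 0.24×2.8741 + 0.14×0.9705 + 0.19×1.6432 = 1.9931

1.993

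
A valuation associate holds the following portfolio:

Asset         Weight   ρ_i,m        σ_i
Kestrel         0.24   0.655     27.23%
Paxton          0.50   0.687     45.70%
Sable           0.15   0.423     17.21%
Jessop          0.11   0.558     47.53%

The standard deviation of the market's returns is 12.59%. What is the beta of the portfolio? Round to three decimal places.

1.905

β_Kestrel = 0.655 × 27.23% / 12.59% = 1.4167
β_Paxton = 0.687 × 45.70% / 12.59% = 2.4937
β_Sable = 0.423 × 17.21% / 12.59% = 0.5782
β_Jessop = 0.558 × 47.53% / 12.59% = 2.1066
β_P = Σ w_i β_i = 0.24×1.4167 + 0.50×2.4937 + 0.15×0.5782 + 0.11×2.1066 = 1.9053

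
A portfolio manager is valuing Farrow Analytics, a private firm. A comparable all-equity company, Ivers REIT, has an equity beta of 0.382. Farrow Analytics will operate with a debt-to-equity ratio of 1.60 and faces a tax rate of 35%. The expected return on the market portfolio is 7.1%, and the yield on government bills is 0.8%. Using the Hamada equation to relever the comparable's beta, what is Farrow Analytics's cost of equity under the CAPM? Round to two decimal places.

β_L = β_U × [1 + (1 − t)(D/E)] = 0.382 × [1 + (1 − 0.35) × 1.60]
    = 0.382 × [1 + 0.65 × 1.60] = 0.382 × 2.0400 = 0.7793
MRP = 7.1% − 0.8% = 6.30%
E(R) = R_f + β_L × MRP = 0.8% + 0.7793 × 6.3% = 5.71%

5.71%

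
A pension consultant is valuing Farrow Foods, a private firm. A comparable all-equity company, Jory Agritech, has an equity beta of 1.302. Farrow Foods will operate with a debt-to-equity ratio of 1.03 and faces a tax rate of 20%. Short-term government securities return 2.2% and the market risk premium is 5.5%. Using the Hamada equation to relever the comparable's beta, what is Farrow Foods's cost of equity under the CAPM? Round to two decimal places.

15.26%

β_L = β_U × [1 + (1 − t)(D/E)] = 1.302 × [1 + (1 − 0.20) × 1.03]
    = 1.302 × [1 + 0.80 × 1.03] = 1.302 × 1.8240 = 2.3748
E(R) = R_f + β_L × MRP = 2.2% + 2.3748 × 5.5% = 15.26%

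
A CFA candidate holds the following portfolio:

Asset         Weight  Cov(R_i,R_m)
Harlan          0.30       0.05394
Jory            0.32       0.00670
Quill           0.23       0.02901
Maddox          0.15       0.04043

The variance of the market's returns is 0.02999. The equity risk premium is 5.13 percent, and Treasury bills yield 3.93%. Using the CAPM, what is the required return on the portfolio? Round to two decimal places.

9.24%

β_Harlan = 0.05394 / 0.02999 = 1.7986
β_Jory = 0.00670 / 0.02999 = 0.2234
β_Quill = 0.02901 / 0.02999 = 0.9673
β_Maddox = 0.04043 / 0.02999 = 1.3481
β_P = Σ w_i β_i = 0.30×1.7986 + 0.32×0.2234 + 0.23×0.9673 + 0.15×1.3481 = 1.0358
E(R_P) = R_f + β_P × MRP = 3.93% + 1.0358 × 5.13% = 9.24%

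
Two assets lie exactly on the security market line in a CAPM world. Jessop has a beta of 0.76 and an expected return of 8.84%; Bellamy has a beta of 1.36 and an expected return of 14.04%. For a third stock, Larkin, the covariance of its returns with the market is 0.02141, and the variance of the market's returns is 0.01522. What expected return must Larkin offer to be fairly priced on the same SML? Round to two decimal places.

14.44%

MRP = (14.04% − 8.84%) / (1.36 − 0.76) = 8.6667%
R_f = 8.84% − 0.76 × 8.6667% = 2.2533%
β_Larkin = Cov / Var(R_m) = 0.02141 / 0.01522 = 1.4067
E(R_Larkin) = R_f + β × MRP = 2.2533% + 1.4067 × 8.6667% = 14.44%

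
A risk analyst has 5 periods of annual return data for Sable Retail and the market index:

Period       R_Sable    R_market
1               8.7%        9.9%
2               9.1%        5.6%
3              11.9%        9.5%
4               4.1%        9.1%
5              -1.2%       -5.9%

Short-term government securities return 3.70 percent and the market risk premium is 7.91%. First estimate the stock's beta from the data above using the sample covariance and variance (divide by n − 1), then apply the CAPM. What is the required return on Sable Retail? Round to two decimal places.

8.61%

Mean R_i = (8.7 + 9.1 + 11.9 + 4.1 − 1.2) / 5 = 6.5200%
Mean R_m = (9.9 + 5.6 + 9.5 + 9.1 − 5.9) / 5 = 5.6400%
Σ(R_i − R̄_i)(R_m − R̄_m) = 110.6660  ⇒  Cov = 110.6660 / 4 = 27.6665
Σ(R_m − R̄_m)² = 178.1920  ⇒  Var(R_m) = 178.1920 / 4 = 44.5480
β = Cov / Var(R_m) = 27.6665 / 44.5480 = 0.6210
E(R) = R_f + β × MRP = 3.70% + 0.6210 × 7.91% = 8.61%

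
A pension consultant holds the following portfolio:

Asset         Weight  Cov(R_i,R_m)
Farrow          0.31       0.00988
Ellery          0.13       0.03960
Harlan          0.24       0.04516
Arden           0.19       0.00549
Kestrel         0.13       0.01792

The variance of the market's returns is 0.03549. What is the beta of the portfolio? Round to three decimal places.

β_Farrow = 0.00988 / 0.03549 = 0.2784
β_Ellery = 0.03960 / 0.03549 = 1.1158
β_Harlan = 0.04516 / 0.03549 = 1.2725
β_Arden = 0.00549 / 0.03549 = 0.1547
β_Kestrel = 0.01792 / 0.03549 = 0.5049
β_P = Σ w_i β_i = 0.31×0.2784 + 0.13×1.1158 + 0.24×1.2725 + 0.19×0.1547 + 0.13×0.5049 = 0.6318

0.632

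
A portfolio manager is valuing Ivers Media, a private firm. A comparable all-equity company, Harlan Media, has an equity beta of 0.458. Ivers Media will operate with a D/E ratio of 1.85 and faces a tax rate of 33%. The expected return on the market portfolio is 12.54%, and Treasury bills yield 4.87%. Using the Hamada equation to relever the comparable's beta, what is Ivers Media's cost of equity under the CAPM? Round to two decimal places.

12.74%

β_L = β_U × [1 + (1 − t)(D/E)] = 0.458 × [1 + (1 − 0.33) × 1.85]
    = 0.458 × [1 + 0.67 × 1.85] = 0.458 × 2.2395 = 1.0257
MRP = 12.54% − 4.87% = 7.67%
E(R) = R_f + β_L × MRP = 4.87% + 1.0257 × 7.67% = 12.74%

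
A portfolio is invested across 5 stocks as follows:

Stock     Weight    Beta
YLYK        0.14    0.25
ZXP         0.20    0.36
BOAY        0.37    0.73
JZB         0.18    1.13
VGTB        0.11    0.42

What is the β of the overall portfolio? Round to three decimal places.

0.627

β_P = Σ w_i β_i = 0.14×0.25 + 0.20×0.36 + 0.37×0.73 + 0.18×1.13 + 0.11×0.42 = 0.6267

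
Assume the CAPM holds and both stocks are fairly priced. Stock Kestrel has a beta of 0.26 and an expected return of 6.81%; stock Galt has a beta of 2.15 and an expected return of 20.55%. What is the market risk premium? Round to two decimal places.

Both satisfy E(R) = R_f + β·MRP, so the slope of the SML is
MRP = (20.55% − 6.81%) / (2.15 − 0.26) = 13.74% / 1.89 = 7.2698%

7.27%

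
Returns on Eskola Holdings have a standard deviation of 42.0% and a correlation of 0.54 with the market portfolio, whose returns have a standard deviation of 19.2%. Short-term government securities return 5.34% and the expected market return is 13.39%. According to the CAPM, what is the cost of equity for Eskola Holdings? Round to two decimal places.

14.85%

β = ρ × σ_i / σ_m = 0.54 × 42.0% / 19.2% = 1.1813
MRP = 13.39% − 5.34% = 8.05%
E(R) = 5.34% + 1.1813 × 8.05% = 14.85%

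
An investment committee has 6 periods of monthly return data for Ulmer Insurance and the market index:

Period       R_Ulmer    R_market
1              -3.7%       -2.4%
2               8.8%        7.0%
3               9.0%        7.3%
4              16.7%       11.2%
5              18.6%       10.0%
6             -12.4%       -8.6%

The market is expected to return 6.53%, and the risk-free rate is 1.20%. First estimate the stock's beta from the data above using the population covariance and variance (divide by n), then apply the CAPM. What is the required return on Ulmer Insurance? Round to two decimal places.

9.26%

Mean R_i = (-3.7 + 8.8 + 9.0 + 16.7 + 18.6 − 12.4) / 6 = 6.1667%
Mean R_m = (-2.4 + 7.0 + 7.3 + 11.2 + 10.0 − 8.6) / 6 = 4.0833%
Σ(R_i − R̄_i)(R_m − R̄_m) = 464.7767  ⇒  Cov = 464.7767 / 6 = 77.4628
Σ(R_m − R̄_m)² = 307.4083  ⇒  Var(R_m) = 307.4083 / 6 = 51.2347
β = Cov / Var(R_m) = 77.4628 / 51.2347 = 1.5119
MRP = 6.53% − 1.20% = 5.33%
E(R) = R_f + β × MRP = 1.20% + 1.5119 × 5.33% = 9.26%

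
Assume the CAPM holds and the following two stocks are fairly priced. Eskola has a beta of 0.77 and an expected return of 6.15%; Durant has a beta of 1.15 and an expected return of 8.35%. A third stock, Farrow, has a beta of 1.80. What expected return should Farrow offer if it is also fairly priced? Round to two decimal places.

12.11%

MRP (SML slope) = (8.35% − 6.15%) / (1.15 − 0.77) = 2.20% / 0.38 = 5.7895%
R_f (intercept) = 6.15% − 0.77 × 5.7895% = 1.6921%
E(R_Farrow) = R_f + β × MRP = 1.6921% + 1.80 × 5.7895% = 12.11%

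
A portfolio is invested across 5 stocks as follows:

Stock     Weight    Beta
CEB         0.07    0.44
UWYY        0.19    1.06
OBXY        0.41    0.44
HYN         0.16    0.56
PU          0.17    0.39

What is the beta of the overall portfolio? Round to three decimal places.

β_P = Σ w_i β_i = 0.07×0.44 + 0.19×1.06 + 0.41×0.44 + 0.16×0.56 + 0.17×0.39 = 0.5685

0.569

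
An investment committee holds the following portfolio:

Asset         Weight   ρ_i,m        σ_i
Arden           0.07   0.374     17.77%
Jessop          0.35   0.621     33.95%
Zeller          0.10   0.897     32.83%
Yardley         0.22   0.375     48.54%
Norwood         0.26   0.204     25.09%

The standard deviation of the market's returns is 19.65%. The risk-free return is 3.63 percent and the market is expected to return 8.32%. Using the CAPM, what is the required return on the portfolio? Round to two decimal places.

7.48%

β_Arden = 0.374 × 17.77% / 19.65% = 0.3382
β_Jessop = 0.621 × 33.95% / 19.65% = 1.0729
β_Zeller = 0.897 × 32.83% / 19.65% = 1.4987
β_Yardley = 0.375 × 48.54% / 19.65% = 0.9263
β_Norwood = 0.204 × 25.09% / 19.65% = 0.2605
β_P = Σ w_i β_i = 0.07×0.3382 + 0.35×1.0729 + 0.10×1.4987 + 0.22×0.9263 + 0.26×0.2605 = 0.8206
MRP = 8.32% − 3.63% = 4.69%
E(R_P) = R_f + β_P × MRP = 3.63% + 0.8206 × 4.69% = 7.48%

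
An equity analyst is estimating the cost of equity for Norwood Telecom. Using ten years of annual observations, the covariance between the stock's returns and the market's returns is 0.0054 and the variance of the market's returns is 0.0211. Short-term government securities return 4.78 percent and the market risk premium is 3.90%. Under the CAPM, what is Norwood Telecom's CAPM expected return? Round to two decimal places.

5.78%

β = Cov(R_i, R_m) / Var(R_m) = 0.0054 / 0.0211 = 0.2559
E(R) = R_f + β × MRP = 4.78% + 0.2559 × 3.90% = 5.78%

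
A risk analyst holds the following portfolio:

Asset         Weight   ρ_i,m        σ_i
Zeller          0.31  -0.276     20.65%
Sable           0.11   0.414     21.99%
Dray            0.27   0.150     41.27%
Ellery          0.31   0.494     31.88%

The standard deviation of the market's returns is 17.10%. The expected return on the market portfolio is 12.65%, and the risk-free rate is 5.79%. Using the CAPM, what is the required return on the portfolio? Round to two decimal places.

8.11%

β_Zeller = -0.276 × 20.65% / 17.10% = -0.3333
β_Sable = 0.414 × 21.99% / 17.10% = 0.5324
β_Dray = 0.150 × 41.27% / 17.10% = 0.3620
β_Ellery = 0.494 × 31.88% / 17.10% = 0.9210
β_P = Σ w_i β_i = 0.31×-0.3333 + 0.11×0.5324 + 0.27×0.3620 + 0.31×0.9210 = 0.3385
MRP = 12.65% − 5.79% = 6.86%
E(R_P) = R_f + β_P × MRP = 5.79% + 0.3385 × 6.86% = 8.11%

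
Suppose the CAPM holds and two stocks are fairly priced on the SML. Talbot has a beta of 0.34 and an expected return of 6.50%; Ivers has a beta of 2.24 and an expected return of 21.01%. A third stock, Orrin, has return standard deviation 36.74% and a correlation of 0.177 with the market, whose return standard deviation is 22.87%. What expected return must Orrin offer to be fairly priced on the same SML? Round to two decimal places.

MRP = (21.01% − 6.50%) / (2.24 − 0.34) = 7.6368%
R_f = 6.50% − 0.34 × 7.6368% = 3.9035%
β_Orrin = ρ·σ_i/σ_m = 0.177 × 36.74 / 22.87 = 0.2843
E(R_Orrin) = R_f + β × MRP = 3.9035% + 0.2843 × 7.6368% = 6.07%

6.07%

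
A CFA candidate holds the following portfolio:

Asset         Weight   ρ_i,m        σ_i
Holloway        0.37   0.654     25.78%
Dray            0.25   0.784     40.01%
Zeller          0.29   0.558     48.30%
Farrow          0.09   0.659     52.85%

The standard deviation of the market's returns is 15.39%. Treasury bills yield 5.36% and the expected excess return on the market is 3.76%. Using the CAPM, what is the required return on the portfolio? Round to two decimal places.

β_Holloway = 0.654 × 25.78% / 15.39% = 1.0955
β_Dray = 0.784 × 40.01% / 15.39% = 2.0382
β_Zeller = 0.558 × 48.30% / 15.39% = 1.7512
β_Farrow = 0.659 × 52.85% / 15.39% = 2.2630
β_P = Σ w_i β_i = 0.37×1.0955 + 0.25×2.0382 + 0.29×1.7512 + 0.09×2.2630 = 1.6264
E(R_P) = R_f + β_P × MRP = 5.36% + 1.6264 × 3.76% = 11.48%

11.48%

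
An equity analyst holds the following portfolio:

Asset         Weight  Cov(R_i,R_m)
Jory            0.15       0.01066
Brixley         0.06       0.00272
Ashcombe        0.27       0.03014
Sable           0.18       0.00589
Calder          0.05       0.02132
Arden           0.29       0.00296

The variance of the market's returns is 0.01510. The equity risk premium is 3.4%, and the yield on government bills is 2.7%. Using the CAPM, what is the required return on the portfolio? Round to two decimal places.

5.60%

β_Jory = 0.01066 / 0.01510 = 0.7060
β_Brixley = 0.00272 / 0.01510 = 0.1801
β_Ashcombe = 0.03014 / 0.01510 = 1.9960
β_Sable = 0.00589 / 0.01510 = 0.3901
β_Calder = 0.02132 / 0.01510 = 1.4119
β_Arden = 0.00296 / 0.01510 = 0.1960
β_P = Σ w_i β_i = 0.15×0.7060 + 0.06×0.1801 + 0.27×1.9960 + 0.18×0.3901 + 0.05×1.4119 + 0.29×0.1960 = 0.8533
E(R_P) = R_f + β_P × MRP = 2.7% + 0.8533 × 3.4% = 5.60%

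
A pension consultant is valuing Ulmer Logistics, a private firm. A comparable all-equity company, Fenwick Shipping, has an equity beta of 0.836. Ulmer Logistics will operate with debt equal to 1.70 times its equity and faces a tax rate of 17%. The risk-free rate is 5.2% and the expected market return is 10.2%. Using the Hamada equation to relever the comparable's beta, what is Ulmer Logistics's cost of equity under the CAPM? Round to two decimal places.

β_L = β_U × [1 + (1 − t)(D/E)] = 0.836 × [1 + (1 − 0.17) × 1.70]
    = 0.836 × [1 + 0.83 × 1.70] = 0.836 × 2.4110 = 2.0156
MRP = 10.2% − 5.2% = 5.00%
E(R) = R_f + β_L × MRP = 5.2% + 2.0156 × 5.0% = 15.28%

15.28%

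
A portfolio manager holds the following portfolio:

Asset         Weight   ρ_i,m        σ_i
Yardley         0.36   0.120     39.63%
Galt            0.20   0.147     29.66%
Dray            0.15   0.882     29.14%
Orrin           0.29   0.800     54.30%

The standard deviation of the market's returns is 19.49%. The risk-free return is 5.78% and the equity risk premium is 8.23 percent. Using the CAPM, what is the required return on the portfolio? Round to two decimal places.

β_Yardley = 0.120 × 39.63% / 19.49% = 0.2440
β_Galt = 0.147 × 29.66% / 19.49% = 0.2237
β_Dray = 0.882 × 29.14% / 19.49% = 1.3187
β_Orrin = 0.800 × 54.30% / 19.49% = 2.2288
β_P = Σ w_i β_i = 0.36×0.2440 + 0.20×0.2237 + 0.15×1.3187 + 0.29×2.2288 = 0.9767
E(R_P) = R_f + β_P × MRP = 5.78% + 0.9767 × 8.23% = 13.82%

13.82%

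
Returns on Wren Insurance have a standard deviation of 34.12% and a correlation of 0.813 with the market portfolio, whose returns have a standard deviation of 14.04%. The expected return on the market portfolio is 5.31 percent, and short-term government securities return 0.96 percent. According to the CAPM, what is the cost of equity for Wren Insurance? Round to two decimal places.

β = ρ × σ_i / σ_m = 0.813 × 34.12% / 14.04% = 1.9758
MRP = 5.31% − 0.96% = 4.35%
E(R) = 0.96% + 1.9758 × 4.35% = 9.55%

9.55%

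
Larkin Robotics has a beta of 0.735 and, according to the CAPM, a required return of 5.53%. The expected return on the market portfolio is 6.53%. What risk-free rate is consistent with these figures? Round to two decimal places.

2.76%

E(R) = R_f + β(E(R_m) − R_f) = R_f(1 − β) + β·E(R_m)
5.53% = R_f × (1 − 0.735) + 0.735 × 6.53%
5.53% = R_f × 0.265 + 4.79955%
R_f = (5.53% − 4.79955%) / 0.265 = 2.76%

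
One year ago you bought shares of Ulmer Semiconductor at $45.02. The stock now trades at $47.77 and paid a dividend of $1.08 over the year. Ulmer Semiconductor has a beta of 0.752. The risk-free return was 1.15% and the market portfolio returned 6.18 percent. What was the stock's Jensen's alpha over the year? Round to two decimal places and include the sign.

+3.57%

Realised HPR = (P1 + D1 − P0) / P0 = (47.77 + 1.08 − 45.02) / 45.02 = 3.83 / 45.02 = 8.5073%
MRP = 6.18% − 1.15% = 5.03%
CAPM required = R_f + β·MRP = 1.15% + 0.752 × 5.03% = 4.93256%
α = realised − required = 8.5073% − 4.93256% = +3.57%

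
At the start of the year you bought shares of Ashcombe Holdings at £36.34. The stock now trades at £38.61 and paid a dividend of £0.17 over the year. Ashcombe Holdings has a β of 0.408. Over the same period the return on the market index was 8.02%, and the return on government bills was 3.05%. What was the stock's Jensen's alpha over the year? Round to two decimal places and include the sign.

Realised HPR = (P1 + D1 − P0) / P0 = (38.61 + 0.17 − 36.34) / 36.34 = 2.44 / 36.34 = 6.7144%
MRP = 8.02% − 3.05% = 4.97%
CAPM required = R_f + β·MRP = 3.05% + 0.408 × 4.97% = 5.07776%
α = realised − required = 6.7144% − 5.07776% = +1.64%

+1.64%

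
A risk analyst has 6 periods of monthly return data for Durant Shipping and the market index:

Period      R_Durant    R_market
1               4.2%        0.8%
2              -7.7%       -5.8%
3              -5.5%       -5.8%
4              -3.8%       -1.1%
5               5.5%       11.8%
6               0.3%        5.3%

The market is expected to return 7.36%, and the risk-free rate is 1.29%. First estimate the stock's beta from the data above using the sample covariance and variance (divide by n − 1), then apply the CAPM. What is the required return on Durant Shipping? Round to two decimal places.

5.39%

Mean R_i = (4.2 − 7.7 − 5.5 − 3.8 + 5.5 + 0.3) / 6 = -1.1667%
Mean R_m = (0.8 − 5.8 − 5.8 − 1.1 + 11.8 + 5.3) / 6 = 0.8667%
Σ(R_i − R̄_i)(R_m − R̄_m) = 156.6567  ⇒  Cov = 156.6567 / 5 = 31.3313
Σ(R_m − R̄_m)² = 231.9533  ⇒  Var(R_m) = 231.9533 / 5 = 46.3907
β = Cov / Var(R_m) = 31.3313 / 46.3907 = 0.6754
MRP = 7.36% − 1.29% = 6.07%
E(R) = R_f + β × MRP = 1.29% + 0.6754 × 6.07% = 5.39%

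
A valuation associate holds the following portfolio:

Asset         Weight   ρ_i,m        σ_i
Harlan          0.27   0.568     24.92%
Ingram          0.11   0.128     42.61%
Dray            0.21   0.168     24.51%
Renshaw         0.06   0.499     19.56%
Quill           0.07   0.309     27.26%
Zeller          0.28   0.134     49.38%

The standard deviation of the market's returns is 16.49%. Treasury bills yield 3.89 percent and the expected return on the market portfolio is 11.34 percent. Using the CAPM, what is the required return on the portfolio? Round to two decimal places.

7.65%

β_Harlan = 0.568 × 24.92% / 16.49% = 0.8584
β_Ingram = 0.128 × 42.61% / 16.49% = 0.3308
β_Dray = 0.168 × 24.51% / 16.49% = 0.2497
β_Renshaw = 0.499 × 19.56% / 16.49% = 0.5919
β_Quill = 0.309 × 27.26% / 16.49% = 0.5108
β_Zeller = 0.134 × 49.38% / 16.49% = 0.4013
β_P = Σ w_i β_i = 0.27×0.8584 + 0.11×0.3308 + 0.21×0.2497 + 0.06×0.5919 + 0.07×0.5108 + 0.28×0.4013 = 0.5042
MRP = 11.34% − 3.89% = 7.45%
E(R_P) = R_f + β_P × MRP = 3.89% + 0.5042 × 7.45% = 7.65%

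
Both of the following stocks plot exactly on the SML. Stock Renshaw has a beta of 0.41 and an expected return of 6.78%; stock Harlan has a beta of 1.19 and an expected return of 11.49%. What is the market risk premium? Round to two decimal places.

Both satisfy E(R) = R_f + β·MRP, so the slope of the SML is
MRP = (11.49% − 6.78%) / (1.19 − 0.41) = 4.71% / 0.78 = 6.0385%

6.04%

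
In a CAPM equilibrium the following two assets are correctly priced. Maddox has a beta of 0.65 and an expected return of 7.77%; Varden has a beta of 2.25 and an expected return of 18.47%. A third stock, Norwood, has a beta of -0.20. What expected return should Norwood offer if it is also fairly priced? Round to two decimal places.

2.09%

MRP (SML slope) = (18.47% − 7.77%) / (2.25 − 0.65) = 10.70% / 1.60 = 6.6875%
R_f (intercept) = 7.77% − 0.65 × 6.6875% = 3.4231%
E(R_Norwood) = R_f + β × MRP = 3.4231% + -0.20 × 6.6875% = 2.09%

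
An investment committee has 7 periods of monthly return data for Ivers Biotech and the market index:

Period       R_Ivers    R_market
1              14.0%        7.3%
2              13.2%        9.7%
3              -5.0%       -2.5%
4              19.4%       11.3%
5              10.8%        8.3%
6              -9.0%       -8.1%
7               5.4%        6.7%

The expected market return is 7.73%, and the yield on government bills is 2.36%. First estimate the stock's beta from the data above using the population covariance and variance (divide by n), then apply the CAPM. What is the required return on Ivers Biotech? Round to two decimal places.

Mean R_i = (14.0 + 13.2 − 5.0 + 19.4 + 10.8 − 9.0 + 5.4) / 7 = 6.9714%
Mean R_m = (7.3 + 9.7 − 2.5 + 11.3 + 8.3 − 8.1 + 6.7) / 7 = 4.6714%
Σ(R_i − R̄_i)(R_m − R̄_m) = 432.7143  ⇒  Cov = 432.7143 / 7 = 61.8163
Σ(R_m − R̄_m)² = 307.9543  ⇒  Var(R_m) = 307.9543 / 7 = 43.9935
β = Cov / Var(R_m) = 61.8163 / 43.9935 = 1.4051
MRP = 7.73% − 2.36% = 5.37%
E(R) = R_f + β × MRP = 2.36% + 1.4051 × 5.37% = 9.91%

9.91%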